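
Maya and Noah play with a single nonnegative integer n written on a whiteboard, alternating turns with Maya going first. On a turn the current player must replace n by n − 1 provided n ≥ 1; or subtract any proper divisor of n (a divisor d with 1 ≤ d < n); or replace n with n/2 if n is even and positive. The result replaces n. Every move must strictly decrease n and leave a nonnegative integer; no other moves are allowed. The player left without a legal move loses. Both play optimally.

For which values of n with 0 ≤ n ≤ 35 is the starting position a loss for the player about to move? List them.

0, 2, 5, 7, 9, 11, 13, 15, 17, 19, 21, 23, 25, 27, 29, 31, 33, 35

Positions with no move are L. A position that does have a move is losing for the player to move precisely when every available move leads to a winning position for the opponent. Fill in the labels:
n=0: no move → L
n=1: W (go to 0, an L position)
n=2: L (sole option 1(W) is W)
n=3: W (go to 2, an L position)
n=4: W (go to 2, an L position)
n=5: L (sole option 4(W) is W)
n=6: W (go to 5, an L position)
n=7: L (sole option 6(W) is W)
n=8: W (go to 7, an L position)
n=9: L (options 6(W), 8(W) are all W)
n=10: W (go to 5, an L position)
n=11: L (sole option 10(W) is W)
n=12: W (go to 9, an L position)
n=13: L (sole option 12(W) is W)
n=14: W (go to 7, an L position)
n=15: L (options 10(W), 12(W), 14(W) are all W)
n=16: W (go to 15, an L position)
n=17: L (sole option 16(W) is W)
n=18: W (go to 9, an L position)
n=19: L (sole option 18(W) is W)
n=20: W (go to 15, an L position)
n=21: L (options 14(W), 18(W), 20(W) are all W)
n=22: W (go to 11, an L position)
n=23: L (sole option 22(W) is W)
n=24: W (go to 21, an L position)
n=25: L (options 20(W), 24(W) are all W)
n=26: W (go to 13, an L position)
n=27: L (options 18(W), 24(W), 26(W) are all W)
n=28: W (go to 21, an L position)
n=29: L (sole option 28(W) is W)
n=30: W (go to 15, an L position)
n=31: L (sole option 30(W) is W)
n=32: W (go to 31, an L position)
n=33: L (options 22(W), 30(W), 32(W) are all W)
n=34: W (go to 17, an L position)
n=35: L (options 28(W), 30(W), 34(W) are all W)
Reading off the rows marked L gives the requested list; there are 18 such values of n.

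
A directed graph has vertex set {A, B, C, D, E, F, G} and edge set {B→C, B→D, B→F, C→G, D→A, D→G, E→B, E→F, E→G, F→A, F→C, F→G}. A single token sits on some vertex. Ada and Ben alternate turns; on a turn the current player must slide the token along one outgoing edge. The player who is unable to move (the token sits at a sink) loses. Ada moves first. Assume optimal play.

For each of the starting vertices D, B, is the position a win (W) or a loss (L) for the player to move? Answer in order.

D: W, B: L

Classify positions by backward induction: terminal positions (no move available) are L. From any other position, the mover wins iff some move reaches an L.
Every edge goes from a vertex to one that appears earlier in the order A, G, D, C, F, B, E, so processing vertices in that order labels each vertex after all of its successors.
A: no outgoing edge → L
G: no outgoing edge → L
D: can move to G, which is L ⇒ W
C: can move to G, which is L ⇒ W
F: can move to G, which is L ⇒ W
B: moves to F(W), C(W), D(W); every one is W ⇒ L
E: can move to B, which is L ⇒ W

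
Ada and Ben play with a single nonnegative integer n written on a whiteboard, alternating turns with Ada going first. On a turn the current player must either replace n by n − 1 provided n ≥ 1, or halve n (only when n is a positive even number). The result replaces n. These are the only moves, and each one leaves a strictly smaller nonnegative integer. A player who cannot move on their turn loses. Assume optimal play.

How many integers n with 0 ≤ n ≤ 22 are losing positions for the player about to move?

11

Work bottom-up. With no move the player to move loses. Otherwise the position is W if at least one move leads to an L position for the opponent, and L if every move leads to a W.
n=0: no move → L
n=1: can move to 0, which is L ⇒ W
n=2: the only move is to 1(W), a W ⇒ L
n=3: can move to 2, which is L ⇒ W
n=4: can move to 2, which is L ⇒ W
n=5: the only move is to 4(W), a W ⇒ L
n=6: can move to 5, which is L ⇒ W
n=7: the only move is to 6(W), a W ⇒ L
n=8: can move to 7, which is L ⇒ W
n=9: the only move is to 8(W), a W ⇒ L
n=10: can move to 5, which is L ⇒ W
n=11: the only move is to 10(W), a W ⇒ L
n=12: can move to 11, which is L ⇒ W
n=13: the only move is to 12(W), a W ⇒ L
n=14: can move to 7, which is L ⇒ W
n=15: the only move is to 14(W), a W ⇒ L
n=16: can move to 15, which is L ⇒ W
n=17: the only move is to 16(W), a W ⇒ L
n=18: can move to 9, which is L ⇒ W
n=19: the only move is to 18(W), a W ⇒ L
n=20: can move to 19, which is L ⇒ W
n=21: the only move is to 20(W), a W ⇒ L
n=22: can move to 11, which is L ⇒ W
L entries with 0 ≤ n ≤ 22: n = 0, 2, 5, 7, 9, 11, 13, 15, 17, 19, 21; that makes 11.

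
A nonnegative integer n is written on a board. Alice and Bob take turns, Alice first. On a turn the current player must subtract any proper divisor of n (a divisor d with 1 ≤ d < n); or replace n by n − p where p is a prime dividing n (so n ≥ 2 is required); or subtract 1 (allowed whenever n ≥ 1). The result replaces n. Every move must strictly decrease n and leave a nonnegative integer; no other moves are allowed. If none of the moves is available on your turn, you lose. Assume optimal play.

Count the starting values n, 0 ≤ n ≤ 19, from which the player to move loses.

Build the W/L table. Terminal = L. A non-terminal position is W if it has a move to some L; otherwise it is L.
n=0: no move → L
n=1: can move to 0, which is L ⇒ W
n=2: can move to 0, which is L ⇒ W
n=3: can move to 0, which is L ⇒ W
n=4: moves to 2(W), 3(W); every one is W ⇒ L
n=5: can move to 0, which is L ⇒ W
n=6: can move to 4, which is L ⇒ W
n=7: can move to 0, which is L ⇒ W
n=8: can move to 4, which is L ⇒ W
n=9: moves to 6(W), 8(W); every one is W ⇒ L
n=10: can move to 9, which is L ⇒ W
n=11: can move to 0, which is L ⇒ W
n=12: can move to 9, which is L ⇒ W
n=13: can move to 0, which is L ⇒ W
n=14: moves to 7(W), 12(W), 13(W); every one is W ⇒ L
n=15: can move to 14, which is L ⇒ W
n=16: can move to 14, which is L ⇒ W
n=17: can move to 0, which is L ⇒ W
n=18: can move to 9, which is L ⇒ W
n=19: can move to 0, which is L ⇒ W
L entries with 0 ≤ n ≤ 19: n = 0, 4, 9, 14; that makes 4.

4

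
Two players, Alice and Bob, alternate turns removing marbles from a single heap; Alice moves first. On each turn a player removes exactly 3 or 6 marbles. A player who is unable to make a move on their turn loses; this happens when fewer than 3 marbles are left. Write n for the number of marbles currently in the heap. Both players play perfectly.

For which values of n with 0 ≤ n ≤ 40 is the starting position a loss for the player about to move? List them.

0, 1, 2, 9, 10, 11, 18, 19, 20, 27, 28, 29, 36, 37, 38

Compute win/loss labels from the base case upward. A position with no move is L. Any other position is W if it can reach an L in one move, else L.
n=0: no move → L
n=1: no move → L
n=2: no move → L
n=3: →0(L), so W
n=4: →1(L), so W
n=5: →2(L), so W
n=6: →0(L), so W
n=7: →1(L), so W
n=8: →2(L), so W
n=9: →6(W), 3(W) — all W, so L
n=10: →7(W), 4(W) — all W, so L
n=11: →8(W), 5(W) — all W, so L
n=12: →9(L), so W
n=13: →10(L), so W
n=14: →11(L), so W
n=15: →9(L), so W
n=16: →10(L), so W
n=17: →11(L), so W
n=18: →15(W), 12(W) — all W, so L
n=19: →16(W), 13(W) — all W, so L
n=20: →17(W), 14(W) — all W, so L
n=21: →18(L), so W
n=22: →19(L), so W
n=23: →20(L), so W
n=24: →18(L), so W
n=25: →19(L), so W
n=26: →20(L), so W
n=27: →24(W), 21(W) — all W, so L
n=28: →25(W), 22(W) — all W, so L
n=29: →26(W), 23(W) — all W, so L
n=30: →27(L), so W
n=31: →28(L), so W
n=32: →29(L), so W
n=33: →27(L), so W
n=34: →28(L), so W
n=35: →29(L), so W
n=36: →33(W), 30(W) — all W, so L
n=37: →34(W), 31(W) — all W, so L
n=38: →35(W), 32(W) — all W, so L
n=39: →36(L), so W
n=40: →37(L), so W
The losing starting values of n are exactly the entries labelled L in this table (15 of them).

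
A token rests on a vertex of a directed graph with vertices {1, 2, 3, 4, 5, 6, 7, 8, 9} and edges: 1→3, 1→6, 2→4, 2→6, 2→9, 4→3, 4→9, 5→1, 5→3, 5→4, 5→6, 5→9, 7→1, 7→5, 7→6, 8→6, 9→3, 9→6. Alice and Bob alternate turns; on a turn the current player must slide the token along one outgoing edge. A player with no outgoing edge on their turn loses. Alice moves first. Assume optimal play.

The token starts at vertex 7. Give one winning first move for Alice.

Use the standard recursion: the mover loses at a terminal position; elsewhere, the mover wins exactly when some move hands the opponent an L position.
Every edge goes from a vertex to one that appears earlier in the order 6, 3, 1, 9, 4, 8, 5, 2, 7, so processing vertices in that order labels each vertex after all of its successors.
6: no outgoing edge → L
3: no outgoing edge → L
1: W (go to 3, an L position)
9: W (go to 3, an L position)
4: W (go to 3, an L position)
8: W (go to 6, an L position)
5: W (go to 3, an L position)
2: W (go to 6, an L position)
7: W (go to 6, an L position)
From 7, the L positions reachable in one move are: 6.

Move to 6.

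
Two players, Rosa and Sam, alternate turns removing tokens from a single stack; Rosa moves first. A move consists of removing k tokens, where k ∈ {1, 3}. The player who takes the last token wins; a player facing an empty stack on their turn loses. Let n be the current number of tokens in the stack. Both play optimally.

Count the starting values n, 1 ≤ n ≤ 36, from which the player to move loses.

Compute win/loss labels from the base case upward. A position with no move is L. Any other position is W if it can reach an L in one move, else L.
n=0: no move → L
n=1: can move to 0, which is L ⇒ W
n=2: the only move is to 1(W), a W ⇒ L
n=3: can move to 2, which is L ⇒ W
n=4: moves to 3(W), 1(W); every one is W ⇒ L
n=5: can move to 4, which is L ⇒ W
n=6: moves to 5(W), 3(W); every one is W ⇒ L
n=7: can move to 6, which is L ⇒ W
n=8: moves to 7(W), 5(W); every one is W ⇒ L
n=9: can move to 8, which is L ⇒ W
n=10: moves to 9(W), 7(W); every one is W ⇒ L
n=11: can move to 10, which is L ⇒ W
n=12: moves to 11(W), 9(W); every one is W ⇒ L
n=13: can move to 12, which is L ⇒ W
n=14: moves to 13(W), 11(W); every one is W ⇒ L
n=15: can move to 14, which is L ⇒ W
n=16: moves to 15(W), 13(W); every one is W ⇒ L
n=17: can move to 16, which is L ⇒ W
n=18: moves to 17(W), 15(W); every one is W ⇒ L
n=19: can move to 18, which is L ⇒ W
n=20: moves to 19(W), 17(W); every one is W ⇒ L
n=21: can move to 20, which is L ⇒ W
n=22: moves to 21(W), 19(W); every one is W ⇒ L
n=23: can move to 22, which is L ⇒ W
n=24: moves to 23(W), 21(W); every one is W ⇒ L
n=25: can move to 24, which is L ⇒ W
n=26: moves to 25(W), 23(W); every one is W ⇒ L
n=27: can move to 26, which is L ⇒ W
n=28: moves to 27(W), 25(W); every one is W ⇒ L
n=29: can move to 28, which is L ⇒ W
n=30: moves to 29(W), 27(W); every one is W ⇒ L
n=31: can move to 30, which is L ⇒ W
n=32: moves to 31(W), 29(W); every one is W ⇒ L
n=33: can move to 32, which is L ⇒ W
n=34: moves to 33(W), 31(W); every one is W ⇒ L
n=35: can move to 34, which is L ⇒ W
n=36: moves to 35(W), 33(W); every one is W ⇒ L
L entries with 1 ≤ n ≤ 36 (n=0 is outside the asked range and is not counted): n = 2, 4, 6, 8, 10, 12, 14, 16, 18, 20, 22, 24, 26, 28, 30, 32, 34, 36; that makes 18.

18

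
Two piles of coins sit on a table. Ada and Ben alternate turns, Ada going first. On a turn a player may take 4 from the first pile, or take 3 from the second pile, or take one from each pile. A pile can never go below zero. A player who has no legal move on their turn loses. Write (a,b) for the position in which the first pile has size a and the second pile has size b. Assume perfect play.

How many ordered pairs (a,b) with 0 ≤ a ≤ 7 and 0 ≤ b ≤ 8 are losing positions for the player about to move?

32

Label each position W (a win for the player to move) or L (a loss). A position with no legal move is L; any other position is W exactly when some move reaches an L, and L when every move reaches a W.
Every move lowers a or b (never raises either), so fill the grid row by row in increasing a, and left to right within a row: each cell's successors are then already labelled.
      b=0  b=1  b=2  b=3  b=4  b=5  b=6  b=7  b=8
a=0:    L    L    L    W    W    W    L    L    L
a=1:    L    W    W    W    L    L    L    W    W
a=2:    L    W    L    W    L    W    W    W    L
a=3:    L    W    L    W    L    W    L    W    L
a=4:    W    W    W    W    L    W    W    W    W
a=5:    W    L    L    L    W    W    W    L    L
a=6:    W    L    W    W    W    L    L    L    W
a=7:    W    L    W    L    W    L    W    W    W
Cells with no legal move (terminal, hence L): (0,0), (0,1), (0,2), (1,0), (2,0), (3,0).
The remaining L cells, each justified by listing all of its moves:
(0,6): only reaches (0,3)(W), which is W → L
(0,7): only reaches (0,4)(W), which is W → L
(0,8): only reaches (0,5)(W), which is W → L
(1,4): only reaches (1,1)(W), (0,3)(W), all W → L
(1,5): only reaches (1,2)(W), (0,4)(W), all W → L
(1,6): only reaches (1,3)(W), (0,5)(W), all W → L
(2,2): only reaches (1,1)(W), which is W → L
(2,4): only reaches (2,1)(W), (1,3)(W), all W → L
(2,8): only reaches (2,5)(W), (1,7)(W), all W → L
(3,2): only reaches (2,1)(W), which is W → L
(3,4): only reaches (3,1)(W), (2,3)(W), all W → L
(3,6): only reaches (3,3)(W), (2,5)(W), all W → L
(3,8): only reaches (3,5)(W), (2,7)(W), all W → L
(4,4): only reaches (0,4)(W), (4,1)(W), (3,3)(W), all W → L
(5,1): only reaches (1,1)(W), (4,0)(W), all W → L
(5,2): only reaches (1,2)(W), (4,1)(W), all W → L
(5,3): only reaches (1,3)(W), (5,0)(W), (4,2)(W), all W → L
(5,7): only reaches (1,7)(W), (5,4)(W), (4,6)(W), all W → L
(5,8): only reaches (1,8)(W), (5,5)(W), (4,7)(W), all W → L
(6,1): only reaches (2,1)(W), (5,0)(W), all W → L
(6,5): only reaches (2,5)(W), (6,2)(W), (5,4)(W), all W → L
(6,6): only reaches (2,6)(W), (6,3)(W), (5,5)(W), all W → L
(6,7): only reaches (2,7)(W), (6,4)(W), (5,6)(W), all W → L
(7,1): only reaches (3,1)(W), (6,0)(W), all W → L
(7,3): only reaches (3,3)(W), (7,0)(W), (6,2)(W), all W → L
(7,5): only reaches (3,5)(W), (7,2)(W), (6,4)(W), all W → L
Every other cell has at least one move into one of the L cells above, so it is W.
L cells per row: a=0: 6, a=1: 4, a=2: 4, a=3: 5, a=4: 1, a=5: 5, a=6: 4, a=7: 3; total 32.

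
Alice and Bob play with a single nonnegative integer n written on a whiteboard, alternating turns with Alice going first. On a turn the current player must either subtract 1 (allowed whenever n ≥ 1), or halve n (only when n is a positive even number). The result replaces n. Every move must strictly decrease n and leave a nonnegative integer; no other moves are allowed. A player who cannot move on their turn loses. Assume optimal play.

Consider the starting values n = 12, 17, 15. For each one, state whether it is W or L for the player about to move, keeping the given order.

Label each position W (a win for the player to move) or L (a loss). A position with no legal move is L; any other position is W exactly when some move reaches an L, and L when every move reaches a W.
n=0: no move → L
n=1: W (go to 0, an L position)
n=2: L (sole option 1(W) is W)
n=3: W (go to 2, an L position)
n=4: W (go to 2, an L position)
n=5: L (sole option 4(W) is W)
n=6: W (go to 5, an L position)
n=7: L (sole option 6(W) is W)
n=8: W (go to 7, an L position)
n=9: L (sole option 8(W) is W)
n=10: W (go to 5, an L position)
n=11: L (sole option 10(W) is W)
n=12: W (go to 11, an L position)
n=13: L (sole option 12(W) is W)
n=14: W (go to 7, an L position)
n=15: L (sole option 14(W) is W)
n=16: W (go to 15, an L position)
n=17: L (sole option 16(W) is W)

12: W, 17: L, 15: L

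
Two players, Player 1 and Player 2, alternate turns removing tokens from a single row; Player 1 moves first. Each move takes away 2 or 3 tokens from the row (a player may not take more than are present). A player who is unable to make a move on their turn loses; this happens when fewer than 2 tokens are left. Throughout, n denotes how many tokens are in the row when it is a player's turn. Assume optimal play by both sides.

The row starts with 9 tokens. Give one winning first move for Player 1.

Remove 3, leaving 6.

Compute win/loss labels from the base case upward. A position with no move is L. Any other position is W if it can reach an L in one move, else L.
n=0: no move → L
n=1: no move → L
n=2: W (go to 0, an L position)
n=3: W (go to 1, an L position)
n=4: W (go to 1, an L position)
n=5: L (options 3(W), 2(W) are all W)
n=6: L (options 4(W), 3(W) are all W)
n=7: W (go to 5, an L position)
n=8: W (go to 6, an L position)
n=9: W (go to 6, an L position)
From 9, the L positions reachable in one move are: 6.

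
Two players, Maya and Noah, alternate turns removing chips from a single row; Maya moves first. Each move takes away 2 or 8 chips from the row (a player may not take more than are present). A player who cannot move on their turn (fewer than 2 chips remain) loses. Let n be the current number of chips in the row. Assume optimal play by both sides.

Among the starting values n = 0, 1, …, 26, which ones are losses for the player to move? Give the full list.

Label each position W (a win for the player to move) or L (a loss). A position with no legal move is L; any other position is W exactly when some move reaches an L, and L when every move reaches a W.
n=0: no move → L
n=1: no move → L
n=2: reaches L-position 0 → W
n=3: reaches L-position 1 → W
n=4: only reaches 2(W), which is W → L
n=5: only reaches 3(W), which is W → L
n=6: reaches L-position 4 → W
n=7: reaches L-position 5 → W
n=8: reaches L-position 0 → W
n=9: reaches L-position 1 → W
n=10: only reaches 8(W), 2(W), all W → L
n=11: only reaches 9(W), 3(W), all W → L
n=12: reaches L-position 10 → W
n=13: reaches L-position 11 → W
n=14: only reaches 12(W), 6(W), all W → L
n=15: only reaches 13(W), 7(W), all W → L
n=16: reaches L-position 14 → W
n=17: reaches L-position 15 → W
n=18: reaches L-position 10 → W
n=19: reaches L-position 11 → W
n=20: only reaches 18(W), 12(W), all W → L
n=21: only reaches 19(W), 13(W), all W → L
n=22: reaches L-position 20 → W
n=23: reaches L-position 21 → W
n=24: only reaches 22(W), 16(W), all W → L
n=25: only reaches 23(W), 17(W), all W → L
n=26: reaches L-position 24 → W
Reading off the rows marked L gives the requested list; there are 12 such values of n.

0, 1, 4, 5, 10, 11, 14, 15, 20, 21, 24, 25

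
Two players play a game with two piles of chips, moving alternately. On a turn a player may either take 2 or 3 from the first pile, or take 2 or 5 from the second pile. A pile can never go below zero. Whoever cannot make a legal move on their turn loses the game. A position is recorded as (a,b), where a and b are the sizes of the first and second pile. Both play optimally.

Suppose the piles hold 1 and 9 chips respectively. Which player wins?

The first player wins.

Work bottom-up. With no move the player to move loses. Otherwise the position is W if at least one move leads to an L position for the opponent, and L if every move leads to a W.
No move ever increases a pile, so every position that can arise here has a ≤ 1 and b ≤ 9; it is enough to label the cells with 0 ≤ a ≤ 1 and 0 ≤ b ≤ 9.
Every move lowers a or b (never raises either), so fill the grid row by row in increasing a, and left to right within a row: each cell's successors are then already labelled.
      b=0  b=1  b=2  b=3  b=4  b=5  b=6  b=7  b=8  b=9
a=0:    L    L    W    W    L    W    W    L    L    W
a=1:    L    L    W    W    L    W    W    L    L    W
Cells with no legal move (terminal, hence L): (0,0), (0,1), (1,0), (1,1).
The remaining L cells, each justified by listing all of its moves:
(0,4): →(0,2)(W) only, which is W, so L
(0,7): →(0,5)(W), (0,2)(W) — all W, so L
(0,8): →(0,6)(W), (0,3)(W) — all W, so L
(1,4): →(1,2)(W) only, which is W, so L
(1,7): →(1,5)(W), (1,2)(W) — all W, so L
(1,8): →(1,6)(W), (1,3)(W) — all W, so L
Every other cell has at least one move into one of the L cells above, so it is W.
The starting position (1,9) is W: the player to move should move to (1,7), handing over an L position.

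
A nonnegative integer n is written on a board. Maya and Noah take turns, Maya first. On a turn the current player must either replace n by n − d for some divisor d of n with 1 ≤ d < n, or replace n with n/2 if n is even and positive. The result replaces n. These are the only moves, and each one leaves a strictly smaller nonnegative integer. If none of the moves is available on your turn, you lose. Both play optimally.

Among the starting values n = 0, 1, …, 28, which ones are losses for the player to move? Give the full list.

Work bottom-up. With no move the player to move loses. Otherwise the position is W if at least one move leads to an L position for the opponent, and L if every move leads to a W.
n=0: no move → L
n=1: no move → L
n=2: reaches L-position 1 → W
n=3: only reaches 2(W), which is W → L
n=4: reaches L-position 3 → W
n=5: only reaches 4(W), which is W → L
n=6: reaches L-position 3 → W
n=7: only reaches 6(W), which is W → L
n=8: reaches L-position 7 → W
n=9: only reaches 6(W), 8(W), all W → L
n=10: reaches L-position 5 → W
n=11: only reaches 10(W), which is W → L
n=12: reaches L-position 9 → W
n=13: only reaches 12(W), which is W → L
n=14: reaches L-position 7 → W
n=15: only reaches 10(W), 12(W), 14(W), all W → L
n=16: reaches L-position 15 → W
n=17: only reaches 16(W), which is W → L
n=18: reaches L-position 9 → W
n=19: only reaches 18(W), which is W → L
n=20: reaches L-position 15 → W
n=21: only reaches 14(W), 18(W), 20(W), all W → L
n=22: reaches L-position 11 → W
n=23: only reaches 22(W), which is W → L
n=24: reaches L-position 21 → W
n=25: only reaches 20(W), 24(W), all W → L
n=26: reaches L-position 13 → W
n=27: only reaches 18(W), 24(W), 26(W), all W → L
n=28: reaches L-position 21 → W
The losing starting values of n are exactly the entries labelled L in this table (15 of them).

0, 1, 3, 5, 7, 9, 11, 13, 15, 17, 19, 21, 23, 25, 27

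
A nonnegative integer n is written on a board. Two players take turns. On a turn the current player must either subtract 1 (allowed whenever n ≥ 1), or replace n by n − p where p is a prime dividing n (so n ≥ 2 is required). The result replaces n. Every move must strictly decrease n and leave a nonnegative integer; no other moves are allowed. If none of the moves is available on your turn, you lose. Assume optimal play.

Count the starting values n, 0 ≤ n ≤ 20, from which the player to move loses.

Label each position W (a win for the player to move) or L (a loss). A position with no legal move is L; any other position is W exactly when some move reaches an L, and L when every move reaches a W.
n=0: no move → L
n=1: reaches L-position 0 → W
n=2: reaches L-position 0 → W
n=3: reaches L-position 0 → W
n=4: only reaches 2(W), 3(W), all W → L
n=5: reaches L-position 0 → W
n=6: reaches L-position 4 → W
n=7: reaches L-position 0 → W
n=8: only reaches 6(W), 7(W), all W → L
n=9: reaches L-position 8 → W
n=10: reaches L-position 8 → W
n=11: reaches L-position 0 → W
n=12: only reaches 9(W), 10(W), 11(W), all W → L
n=13: reaches L-position 0 → W
n=14: reaches L-position 12 → W
n=15: reaches L-position 12 → W
n=16: only reaches 14(W), 15(W), all W → L
n=17: reaches L-position 0 → W
n=18: reaches L-position 16 → W
n=19: reaches L-position 0 → W
n=20: only reaches 15(W), 18(W), 19(W), all W → L
L entries with 0 ≤ n ≤ 20: n = 0, 4, 8, 12, 16, 20; that makes 6.

6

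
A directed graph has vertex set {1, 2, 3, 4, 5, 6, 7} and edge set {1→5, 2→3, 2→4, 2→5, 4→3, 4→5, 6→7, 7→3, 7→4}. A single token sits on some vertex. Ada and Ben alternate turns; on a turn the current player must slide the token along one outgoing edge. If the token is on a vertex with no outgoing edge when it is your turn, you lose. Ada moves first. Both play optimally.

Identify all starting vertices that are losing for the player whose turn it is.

Use the standard recursion: the mover loses at a terminal position; elsewhere, the mover wins exactly when some move hands the opponent an L position.
Every edge goes from a vertex to one that appears earlier in the order 3, 5, 4, 2, 1, 7, 6, so processing vertices in that order labels each vertex after all of its successors.
3: no outgoing edge → L
5: no outgoing edge → L
4: can move to 5, which is L ⇒ W
2: can move to 5, which is L ⇒ W
1: can move to 5, which is L ⇒ W
7: can move to 3, which is L ⇒ W
6: the only move is to 7(W), a W ⇒ L
Reading off the rows marked L gives the requested list; there are 3 such vertices.

3, 5, 6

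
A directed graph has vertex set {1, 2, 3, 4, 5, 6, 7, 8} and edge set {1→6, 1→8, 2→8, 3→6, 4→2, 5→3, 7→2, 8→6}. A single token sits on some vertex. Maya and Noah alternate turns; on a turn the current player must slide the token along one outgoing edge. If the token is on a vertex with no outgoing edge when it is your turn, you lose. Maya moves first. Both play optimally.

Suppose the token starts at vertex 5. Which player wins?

Noah wins.

Classify positions by backward induction: terminal positions (no move available) are L. From any other position, the mover wins iff some move reaches an L.
Every edge goes from a vertex to one that appears earlier in the order 6, 3, 8, 1, 2, 5, 4, 7, so processing vertices in that order labels each vertex after all of its successors.
6: no outgoing edge → L
3: reaches L-position 6 → W
8: reaches L-position 6 → W
1: reaches L-position 6 → W
2: only reaches 8(W), which is W → L
5: only reaches 3(W), which is W → L
4: reaches L-position 2 → W
7: reaches L-position 2 → W
The starting position 5 is L: whatever Maya does, the opponent receives a W position.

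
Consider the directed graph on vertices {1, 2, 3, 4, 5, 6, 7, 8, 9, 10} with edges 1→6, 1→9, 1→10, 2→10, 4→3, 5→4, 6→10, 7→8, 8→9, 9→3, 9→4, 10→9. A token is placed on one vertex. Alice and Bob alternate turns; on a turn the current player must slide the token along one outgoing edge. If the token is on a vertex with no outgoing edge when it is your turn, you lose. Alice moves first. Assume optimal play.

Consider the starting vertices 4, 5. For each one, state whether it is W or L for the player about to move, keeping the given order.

Label each position W (a win for the player to move) or L (a loss). A position with no legal move is L; any other position is W exactly when some move reaches an L, and L when every move reaches a W.
Every edge goes from a vertex to one that appears earlier in the order 3, 4, 9, 10, 6, 1, 5, 2, 8, 7, so processing vertices in that order labels each vertex after all of its successors.
3: no outgoing edge → L
4: W (go to 3, an L position)
9: W (go to 3, an L position)
10: L (sole option 9(W) is W)
6: W (go to 10, an L position)
1: W (go to 10, an L position)
5: L (sole option 4(W) is W)
2: W (go to 10, an L position)
8: L (sole option 9(W) is W)
7: W (go to 8, an L position)

4: W, 5: L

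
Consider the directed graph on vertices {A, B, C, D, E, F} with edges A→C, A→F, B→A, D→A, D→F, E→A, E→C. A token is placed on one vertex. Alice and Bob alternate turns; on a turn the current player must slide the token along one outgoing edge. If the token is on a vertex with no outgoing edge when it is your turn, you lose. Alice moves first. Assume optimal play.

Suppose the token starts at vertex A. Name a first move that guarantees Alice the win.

Use the standard recursion: the mover loses at a terminal position; elsewhere, the mover wins exactly when some move hands the opponent an L position.
Every edge goes from a vertex to one that appears earlier in the order C, F, A, D, B, E, so processing vertices in that order labels each vertex after all of its successors.
C: no outgoing edge → L
F: no outgoing edge → L
A: W (go to F, an L position)
D: W (go to F, an L position)
B: L (sole option A(W) is W)
E: W (go to C, an L position)
From A, the L positions reachable in one move are: F, C. Any move reaching one of these is winning.

Move to F.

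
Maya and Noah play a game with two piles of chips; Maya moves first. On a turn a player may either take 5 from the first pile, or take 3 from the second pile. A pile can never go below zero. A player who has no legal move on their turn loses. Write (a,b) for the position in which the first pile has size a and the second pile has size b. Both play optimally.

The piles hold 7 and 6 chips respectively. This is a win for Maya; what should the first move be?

Move to (2,6).

Use the standard recursion: the mover loses at a terminal position; elsewhere, the mover wins exactly when some move hands the opponent an L position.
No move ever increases a pile, so every position that can arise here has a ≤ 7 and b ≤ 6; it is enough to label the cells with 0 ≤ a ≤ 7 and 0 ≤ b ≤ 6.
Every move lowers a or b (never raises either), so fill the grid row by row in increasing a, and left to right within a row: each cell's successors are then already labelled.
      b=0  b=1  b=2  b=3  b=4  b=5  b=6
a=0:    L    L    L    W    W    W    L
a=1:    L    L    L    W    W    W    L
a=2:    L    L    L    W    W    W    L
a=3:    L    L    L    W    W    W    L
a=4:    L    L    L    W    W    W    L
a=5:    W    W    W    L    L    L    W
a=6:    W    W    W    L    L    L    W
a=7:    W    W    W    L    L    L    W
Cells with no legal move (terminal, hence L): (0,0), (0,1), (0,2), (1,0), (1,1), (1,2), (2,0), (2,1), (2,2), (3,0), (3,1), (3,2), (4,0), (4,1), (4,2).
The remaining L cells, each justified by listing all of its moves:
(0,6): the only move is to (0,3)(W), a W ⇒ L
(1,6): the only move is to (1,3)(W), a W ⇒ L
(2,6): the only move is to (2,3)(W), a W ⇒ L
(3,6): the only move is to (3,3)(W), a W ⇒ L
(4,6): the only move is to (4,3)(W), a W ⇒ L
(5,3): moves to (0,3)(W), (5,0)(W); every one is W ⇒ L
(5,4): moves to (0,4)(W), (5,1)(W); every one is W ⇒ L
(5,5): moves to (0,5)(W), (5,2)(W); every one is W ⇒ L
(6,3): moves to (1,3)(W), (6,0)(W); every one is W ⇒ L
(6,4): moves to (1,4)(W), (6,1)(W); every one is W ⇒ L
(6,5): moves to (1,5)(W), (6,2)(W); every one is W ⇒ L
(7,3): moves to (2,3)(W), (7,0)(W); every one is W ⇒ L
(7,4): moves to (2,4)(W), (7,1)(W); every one is W ⇒ L
(7,5): moves to (2,5)(W), (7,2)(W); every one is W ⇒ L
Every other cell has at least one move into one of the L cells above, so it is W.
From (7,6), the L positions reachable in one move are: (2,6), (7,3). Any move reaching one of these is winning.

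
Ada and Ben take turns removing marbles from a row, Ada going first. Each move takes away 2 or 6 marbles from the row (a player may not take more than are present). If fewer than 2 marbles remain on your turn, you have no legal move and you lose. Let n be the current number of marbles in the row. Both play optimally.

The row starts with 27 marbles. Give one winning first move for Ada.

Remove 2, leaving 25.

Label each position W (a win for the player to move) or L (a loss). A position with no legal move is L; any other position is W exactly when some move reaches an L, and L when every move reaches a W.
n=0: no move → L
n=1: no move → L
n=2: reaches L-position 0 → W
n=3: reaches L-position 1 → W
n=4: only reaches 2(W), which is W → L
n=5: only reaches 3(W), which is W → L
n=6: reaches L-position 4 → W
n=7: reaches L-position 5 → W
n=8: only reaches 6(W), 2(W), all W → L
n=9: only reaches 7(W), 3(W), all W → L
n=10: reaches L-position 8 → W
n=11: reaches L-position 9 → W
n=12: only reaches 10(W), 6(W), all W → L
n=13: only reaches 11(W), 7(W), all W → L
n=14: reaches L-position 12 → W
n=15: reaches L-position 13 → W
n=16: only reaches 14(W), 10(W), all W → L
n=17: only reaches 15(W), 11(W), all W → L
n=18: reaches L-position 16 → W
n=19: reaches L-position 17 → W
n=20: only reaches 18(W), 14(W), all W → L
n=21: only reaches 19(W), 15(W), all W → L
n=22: reaches L-position 20 → W
n=23: reaches L-position 21 → W
n=24: only reaches 22(W), 18(W), all W → L
n=25: only reaches 23(W), 19(W), all W → L
n=26: reaches L-position 24 → W
n=27: reaches L-position 25 → W
From 27, the L positions reachable in one move are: 25, 21. Any move reaching one of these is winning.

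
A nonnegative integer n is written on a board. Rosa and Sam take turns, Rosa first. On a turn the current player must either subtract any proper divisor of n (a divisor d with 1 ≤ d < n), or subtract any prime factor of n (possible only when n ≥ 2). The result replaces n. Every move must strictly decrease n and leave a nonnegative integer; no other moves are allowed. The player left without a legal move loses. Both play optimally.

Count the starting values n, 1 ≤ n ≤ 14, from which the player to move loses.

4

Compute win/loss labels from the base case upward. A position with no move is L. Any other position is W if it can reach an L in one move, else L.
n=0: no move → L
n=1: no move → L
n=2: can move to 0, which is L ⇒ W
n=3: can move to 0, which is L ⇒ W
n=4: moves to 2(W), 3(W); every one is W ⇒ L
n=5: can move to 0, which is L ⇒ W
n=6: can move to 4, which is L ⇒ W
n=7: can move to 0, which is L ⇒ W
n=8: can move to 4, which is L ⇒ W
n=9: moves to 6(W), 8(W); every one is W ⇒ L
n=10: can move to 9, which is L ⇒ W
n=11: can move to 0, which is L ⇒ W
n=12: can move to 9, which is L ⇒ W
n=13: can move to 0, which is L ⇒ W
n=14: moves to 7(W), 12(W), 13(W); every one is W ⇒ L
L entries with 1 ≤ n ≤ 14 (n=0 is outside the asked range and is not counted): n = 1, 4, 9, 14; that makes 4.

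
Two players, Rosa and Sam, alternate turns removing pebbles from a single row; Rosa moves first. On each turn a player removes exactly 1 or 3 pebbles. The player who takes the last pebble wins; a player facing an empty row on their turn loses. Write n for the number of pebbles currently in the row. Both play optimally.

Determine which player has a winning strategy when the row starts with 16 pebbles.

Use the standard recursion: the mover loses at a terminal position; elsewhere, the mover wins exactly when some move hands the opponent an L position.
n=0: no move → L
n=1: can move to 0, which is L ⇒ W
n=2: the only move is to 1(W), a W ⇒ L
n=3: can move to 2, which is L ⇒ W
n=4: moves to 3(W), 1(W); every one is W ⇒ L
n=5: can move to 4, which is L ⇒ W
n=6: moves to 5(W), 3(W); every one is W ⇒ L
n=7: can move to 6, which is L ⇒ W
n=8: moves to 7(W), 5(W); every one is W ⇒ L
n=9: can move to 8, which is L ⇒ W
n=10: moves to 9(W), 7(W); every one is W ⇒ L
n=11: can move to 10, which is L ⇒ W
n=12: moves to 11(W), 9(W); every one is W ⇒ L
n=13: can move to 12, which is L ⇒ W
n=14: moves to 13(W), 11(W); every one is W ⇒ L
n=15: can move to 14, which is L ⇒ W
n=16: moves to 15(W), 13(W); every one is W ⇒ L
Every move from 16 reaches a W position, so the mover loses.

Sam wins.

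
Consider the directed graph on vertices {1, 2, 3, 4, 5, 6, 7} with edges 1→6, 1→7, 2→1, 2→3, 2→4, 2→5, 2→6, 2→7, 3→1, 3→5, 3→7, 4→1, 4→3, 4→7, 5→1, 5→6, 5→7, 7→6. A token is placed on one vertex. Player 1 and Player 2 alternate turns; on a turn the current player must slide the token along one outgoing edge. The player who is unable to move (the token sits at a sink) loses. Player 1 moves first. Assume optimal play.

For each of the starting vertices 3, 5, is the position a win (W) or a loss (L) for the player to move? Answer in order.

Classify positions by backward induction: terminal positions (no move available) are L. From any other position, the mover wins iff some move reaches an L.
Every edge goes from a vertex to one that appears earlier in the order 6, 7, 1, 5, 3, 4, 2, so processing vertices in that order labels each vertex after all of its successors.
6: no outgoing edge → L
7: can move to 6, which is L ⇒ W
1: can move to 6, which is L ⇒ W
5: can move to 6, which is L ⇒ W
3: moves to 5(W), 1(W), 7(W); every one is W ⇒ L
4: can move to 3, which is L ⇒ W
2: can move to 3, which is L ⇒ W

3: L, 5: W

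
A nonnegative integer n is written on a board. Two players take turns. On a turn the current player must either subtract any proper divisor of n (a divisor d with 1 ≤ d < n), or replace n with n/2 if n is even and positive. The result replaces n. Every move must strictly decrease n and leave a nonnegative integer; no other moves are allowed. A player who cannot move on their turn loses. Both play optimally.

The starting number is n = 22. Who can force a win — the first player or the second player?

Use the standard recursion: the mover loses at a terminal position; elsewhere, the mover wins exactly when some move hands the opponent an L position.
n=0: no move → L
n=1: no move → L
n=2: W (go to 1, an L position)
n=3: L (sole option 2(W) is W)
n=4: W (go to 3, an L position)
n=5: L (sole option 4(W) is W)
n=6: W (go to 3, an L position)
n=7: L (sole option 6(W) is W)
n=8: W (go to 7, an L position)
n=9: L (options 6(W), 8(W) are all W)
n=10: W (go to 5, an L position)
n=11: L (sole option 10(W) is W)
n=12: W (go to 9, an L position)
n=13: L (sole option 12(W) is W)
n=14: W (go to 7, an L position)
n=15: L (options 10(W), 12(W), 14(W) are all W)
n=16: W (go to 15, an L position)
n=17: L (sole option 16(W) is W)
n=18: W (go to 9, an L position)
n=19: L (sole option 18(W) is W)
n=20: W (go to 15, an L position)
n=21: L (options 14(W), 18(W), 20(W) are all W)
n=22: W (go to 11, an L position)
The starting position 22 is W: the player to move should move to 11, handing over an L position.

The first player wins.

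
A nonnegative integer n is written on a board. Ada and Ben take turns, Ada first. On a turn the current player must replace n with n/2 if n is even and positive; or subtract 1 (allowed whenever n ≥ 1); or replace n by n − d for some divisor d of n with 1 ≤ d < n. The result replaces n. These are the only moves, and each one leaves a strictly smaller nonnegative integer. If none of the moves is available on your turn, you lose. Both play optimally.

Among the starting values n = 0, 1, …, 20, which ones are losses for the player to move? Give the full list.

0, 2, 5, 7, 9, 11, 13, 15, 17, 19

Work bottom-up. With no move the player to move loses. Otherwise the position is W if at least one move leads to an L position for the opponent, and L if every move leads to a W.
n=0: no move → L
n=1: reaches L-position 0 → W
n=2: only reaches 1(W), which is W → L
n=3: reaches L-position 2 → W
n=4: reaches L-position 2 → W
n=5: only reaches 4(W), which is W → L
n=6: reaches L-position 5 → W
n=7: only reaches 6(W), which is W → L
n=8: reaches L-position 7 → W
n=9: only reaches 6(W), 8(W), all W → L
n=10: reaches L-position 5 → W
n=11: only reaches 10(W), which is W → L
n=12: reaches L-position 9 → W
n=13: only reaches 12(W), which is W → L
n=14: reaches L-position 7 → W
n=15: only reaches 10(W), 12(W), 14(W), all W → L
n=16: reaches L-position 15 → W
n=17: only reaches 16(W), which is W → L
n=18: reaches L-position 9 → W
n=19: only reaches 18(W), which is W → L
n=20: reaches L-position 15 → W
Reading off the rows marked L gives the requested list; there are 10 such values of n.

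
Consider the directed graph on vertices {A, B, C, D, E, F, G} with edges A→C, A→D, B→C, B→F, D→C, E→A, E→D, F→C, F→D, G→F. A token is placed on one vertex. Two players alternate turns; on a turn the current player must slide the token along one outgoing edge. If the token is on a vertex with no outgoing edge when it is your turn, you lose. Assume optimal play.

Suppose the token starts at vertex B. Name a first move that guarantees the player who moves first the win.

Work bottom-up. With no move the player to move loses. Otherwise the position is W if at least one move leads to an L position for the opponent, and L if every move leads to a W.
Every edge goes from a vertex to one that appears earlier in the order C, D, A, F, E, G, B, so processing vertices in that order labels each vertex after all of its successors.
C: no outgoing edge → L
D: W (go to C, an L position)
A: W (go to C, an L position)
F: W (go to C, an L position)
E: L (options A(W), D(W) are all W)
G: L (sole option F(W) is W)
B: W (go to C, an L position)
From B, the L positions reachable in one move are: C.

Move to C.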